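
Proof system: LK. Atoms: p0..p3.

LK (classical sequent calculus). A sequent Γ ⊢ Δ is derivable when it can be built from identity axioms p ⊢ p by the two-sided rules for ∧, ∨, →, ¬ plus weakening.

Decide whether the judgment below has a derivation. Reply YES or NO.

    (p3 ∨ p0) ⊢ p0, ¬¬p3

Proof tree:
[¬R] (p3 ∨ p0) ⊢ p0, ¬¬p3
  [¬L] (p3 ∨ p0), ¬p3 ⊢ p0
    [∨L] (p3 ∨ p0) ⊢ p3, p0
      [Ax] p3 ⊢ p3
      [Ax] p0 ⊢ p0

Result: YES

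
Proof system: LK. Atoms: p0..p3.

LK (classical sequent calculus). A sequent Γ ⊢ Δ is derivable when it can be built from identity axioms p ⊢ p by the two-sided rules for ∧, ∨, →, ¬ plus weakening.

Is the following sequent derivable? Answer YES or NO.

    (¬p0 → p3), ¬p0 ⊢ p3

Derivation trace:
[¬L] (¬p0 → p3), ¬p0 ⊢ p3
  [→L] (¬p0 → p3) ⊢ p3, p0
    [¬R]  ⊢ p0, ¬p0
      [Ax] p0 ⊢ p0
    [Ax] p3 ⊢ p3

Result: YES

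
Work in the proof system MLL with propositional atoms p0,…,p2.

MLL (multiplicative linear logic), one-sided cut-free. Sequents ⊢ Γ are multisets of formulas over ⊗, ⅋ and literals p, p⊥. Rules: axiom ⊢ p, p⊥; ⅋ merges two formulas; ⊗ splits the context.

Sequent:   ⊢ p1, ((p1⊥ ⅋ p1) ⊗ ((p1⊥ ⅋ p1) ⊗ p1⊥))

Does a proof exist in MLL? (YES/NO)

Derivation (root first):
[⊗]  ⊢ p1, ((p1⊥ ⅋ p1) ⊗ ((p1⊥ ⅋ p1) ⊗ p1⊥))
  [⅋]  ⊢ (p1⊥ ⅋ p1)
    [Ax]  ⊢ p1, p1⊥
  [⊗]  ⊢ p1, ((p1⊥ ⅋ p1) ⊗ p1⊥)
    [⅋]  ⊢ (p1⊥ ⅋ p1)
      [Ax]  ⊢ p1, p1⊥
    [Ax]  ⊢ p1, p1⊥

Result: YES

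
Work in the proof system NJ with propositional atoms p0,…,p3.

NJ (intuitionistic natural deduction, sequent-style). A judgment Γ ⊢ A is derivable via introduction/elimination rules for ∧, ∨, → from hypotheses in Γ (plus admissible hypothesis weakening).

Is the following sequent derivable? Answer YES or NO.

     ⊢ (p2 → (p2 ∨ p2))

Proof tree:
[→I]  ⊢ (p2 → (p2 ∨ p2))
  [∨I₁] p2 ⊢ (p2 ∨ p2)
    [Ax] p2 ⊢ p2

Result: YES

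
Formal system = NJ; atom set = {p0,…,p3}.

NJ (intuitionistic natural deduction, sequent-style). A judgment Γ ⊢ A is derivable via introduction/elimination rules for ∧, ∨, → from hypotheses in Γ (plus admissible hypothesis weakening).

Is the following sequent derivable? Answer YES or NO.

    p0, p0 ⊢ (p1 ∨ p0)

Proof tree:
[Wk] p0, p0 ⊢ (p1 ∨ p0)
  [∨I₂] p0 ⊢ (p1 ∨ p0)
    [Ax] p0 ⊢ p0

Result: YES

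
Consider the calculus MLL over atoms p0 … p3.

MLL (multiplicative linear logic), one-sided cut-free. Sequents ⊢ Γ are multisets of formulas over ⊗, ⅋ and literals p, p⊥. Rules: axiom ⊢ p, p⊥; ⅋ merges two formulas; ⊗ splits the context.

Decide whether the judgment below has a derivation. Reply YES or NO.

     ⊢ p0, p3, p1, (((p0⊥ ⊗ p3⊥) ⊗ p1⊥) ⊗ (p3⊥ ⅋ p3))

Derivation trace:
[⊗]  ⊢ p0, p3, p1, (((p0⊥ ⊗ p3⊥) ⊗ p1⊥) ⊗ (p3⊥ ⅋ p3))
  [⊗]  ⊢ p0, p3, p1, ((p0⊥ ⊗ p3⊥) ⊗ p1⊥)
    [⊗]  ⊢ p0, p3, (p0⊥ ⊗ p3⊥)
      [Ax]  ⊢ p0, p0⊥
      [Ax]  ⊢ p3, p3⊥
    [Ax]  ⊢ p1, p1⊥
  [⅋]  ⊢ (p3⊥ ⅋ p3)
    [Ax]  ⊢ p3, p3⊥

Result: YES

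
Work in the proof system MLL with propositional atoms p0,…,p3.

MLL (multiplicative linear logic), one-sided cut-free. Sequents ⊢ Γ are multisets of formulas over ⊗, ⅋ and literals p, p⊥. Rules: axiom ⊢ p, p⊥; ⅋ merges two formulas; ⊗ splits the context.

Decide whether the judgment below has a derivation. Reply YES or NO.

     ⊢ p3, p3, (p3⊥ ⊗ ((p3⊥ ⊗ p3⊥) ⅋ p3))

Derivation trace:
[⊗]  ⊢ p3, p3, (p3⊥ ⊗ ((p3⊥ ⊗ p3⊥) ⅋ p3))
  [Ax]  ⊢ p3, p3⊥
  [⅋]  ⊢ p3, ((p3⊥ ⊗ p3⊥) ⅋ p3)
    [⊗]  ⊢ p3, p3, (p3⊥ ⊗ p3⊥)
      [Ax]  ⊢ p3, p3⊥
      [Ax]  ⊢ p3, p3⊥

Result: YES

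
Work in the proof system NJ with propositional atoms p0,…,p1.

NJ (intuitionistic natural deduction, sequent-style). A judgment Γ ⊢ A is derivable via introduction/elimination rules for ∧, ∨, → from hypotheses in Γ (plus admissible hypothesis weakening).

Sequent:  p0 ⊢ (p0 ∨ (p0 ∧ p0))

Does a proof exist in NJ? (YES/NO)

Derivation (root first):
[∨I₂] p0 ⊢ (p0 ∨ (p0 ∧ p0))
  [∧I] p0 ⊢ (p0 ∧ p0)
    [Ax] p0 ⊢ p0
    [Ax] p0 ⊢ p0

Result: YES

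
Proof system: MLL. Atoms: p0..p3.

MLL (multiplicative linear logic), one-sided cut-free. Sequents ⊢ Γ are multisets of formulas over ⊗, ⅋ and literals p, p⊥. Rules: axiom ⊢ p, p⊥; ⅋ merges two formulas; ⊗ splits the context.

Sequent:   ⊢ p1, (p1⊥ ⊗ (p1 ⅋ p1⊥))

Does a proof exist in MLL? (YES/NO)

Derivation trace:
[⊗]  ⊢ p1, (p1⊥ ⊗ (p1 ⅋ p1⊥))
  [Ax]  ⊢ p1, p1⊥
  [⅋]  ⊢ (p1 ⅋ p1⊥)
    [Ax]  ⊢ p1, p1⊥

Result: YES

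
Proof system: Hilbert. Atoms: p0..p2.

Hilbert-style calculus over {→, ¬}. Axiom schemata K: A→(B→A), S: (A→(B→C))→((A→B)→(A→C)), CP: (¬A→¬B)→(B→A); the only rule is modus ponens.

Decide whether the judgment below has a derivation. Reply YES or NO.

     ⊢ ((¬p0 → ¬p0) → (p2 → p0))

Enumerate valuations to refute Γ ⊢ Δ:
  v=000: Γ:[] Δ:[((¬p0 → ¬p0) → (p2 → p0))=T] refutes=False
  v=001: Γ:[] Δ:[((¬p0 → ¬p0) → (p2 → p0))=F] refutes=True  ← countermodel

Result: NO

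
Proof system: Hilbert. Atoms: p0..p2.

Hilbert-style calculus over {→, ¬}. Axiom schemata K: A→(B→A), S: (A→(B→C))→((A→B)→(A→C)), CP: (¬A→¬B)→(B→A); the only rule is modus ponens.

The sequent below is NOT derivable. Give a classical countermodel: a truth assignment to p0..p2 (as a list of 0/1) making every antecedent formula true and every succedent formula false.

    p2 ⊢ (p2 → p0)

Enumerate valuations to refute Γ ⊢ Δ:
  v=000: Γ:[p2=F] Δ:[(p2 → p0)=T] refutes=False
  v=001: Γ:[p2=T] Δ:[(p2 → p0)=F] refutes=True  ← countermodel

Result: [0, 0, 1]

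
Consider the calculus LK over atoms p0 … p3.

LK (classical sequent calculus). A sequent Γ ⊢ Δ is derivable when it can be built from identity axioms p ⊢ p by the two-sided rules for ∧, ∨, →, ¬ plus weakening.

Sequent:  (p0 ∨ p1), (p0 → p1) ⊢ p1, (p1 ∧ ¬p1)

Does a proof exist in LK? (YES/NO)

Proof tree:
[→L] (p0 ∨ p1), (p0 → p1) ⊢ p1, (p1 ∧ ¬p1)
  [∨L] (p0 ∨ p1) ⊢ p1, (p1 ∧ ¬p1), p0
    [Ax] p0 ⊢ p0
    [∧R] p1 ⊢ p1, (p1 ∧ ¬p1)
      [Ax] p1 ⊢ p1
      [¬R]  ⊢ p1, ¬p1
        [Ax] p1 ⊢ p1
  [Ax] p1 ⊢ p1

Result: YES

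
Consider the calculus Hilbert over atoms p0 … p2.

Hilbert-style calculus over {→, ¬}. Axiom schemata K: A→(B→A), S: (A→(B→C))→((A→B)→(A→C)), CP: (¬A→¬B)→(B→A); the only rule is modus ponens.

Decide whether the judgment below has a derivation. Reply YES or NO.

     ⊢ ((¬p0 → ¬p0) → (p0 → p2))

Search for a countermodel by truth-table:
  v=000: Γ:[] Δ:[((¬p0 → ¬p0) → (p0 → p2))=T] refutes=False
  v=001: Γ:[] Δ:[((¬p0 → ¬p0) → (p0 → p2))=T] refutes=False
  v=010: Γ:[] Δ:[((¬p0 → ¬p0) → (p0 → p2))=T] refutes=False
  v=011: Γ:[] Δ:[((¬p0 → ¬p0) → (p0 → p2))=T] refutes=False
  v=100: Γ:[] Δ:[((¬p0 → ¬p0) → (p0 → p2))=F] refutes=True  ← countermodel

Result: NO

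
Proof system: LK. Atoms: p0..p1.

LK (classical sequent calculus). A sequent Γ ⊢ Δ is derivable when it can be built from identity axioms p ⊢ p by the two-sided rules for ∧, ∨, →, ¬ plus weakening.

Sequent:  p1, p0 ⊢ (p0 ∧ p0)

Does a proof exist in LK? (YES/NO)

Derivation trace:
[∧R] p1, p0 ⊢ (p0 ∧ p0)
  [Ax] p0 ⊢ p0
  [WL] p0, p1 ⊢ p0
    [Ax] p0 ⊢ p0

Result: YES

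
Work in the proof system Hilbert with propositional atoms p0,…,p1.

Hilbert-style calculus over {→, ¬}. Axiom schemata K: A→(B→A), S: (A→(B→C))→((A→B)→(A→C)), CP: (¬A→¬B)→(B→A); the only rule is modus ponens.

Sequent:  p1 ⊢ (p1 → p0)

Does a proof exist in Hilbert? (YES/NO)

Truth-table refutation:
  v=00: Γ:[p1=F] Δ:[(p1 → p0)=T] refutes=False
  v=01: Γ:[p1=T] Δ:[(p1 → p0)=F] refutes=True  ← countermodel

Result: NO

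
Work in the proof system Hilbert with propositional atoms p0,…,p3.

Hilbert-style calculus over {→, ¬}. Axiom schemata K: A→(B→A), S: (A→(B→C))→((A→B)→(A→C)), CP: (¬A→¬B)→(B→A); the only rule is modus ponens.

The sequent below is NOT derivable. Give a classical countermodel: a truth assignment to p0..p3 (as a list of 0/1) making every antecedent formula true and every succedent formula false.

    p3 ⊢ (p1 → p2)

Search for a countermodel by truth-table:
  v=0000: Γ:[p3=F] Δ:[(p1 → p2)=T] refutes=False
  v=0001: Γ:[p3=T] Δ:[(p1 → p2)=T] refutes=False
  v=0010: Γ:[p3=F] Δ:[(p1 → p2)=T] refutes=False
  v=0011: Γ:[p3=T] Δ:[(p1 → p2)=T] refutes=False
  v=0100: Γ:[p3=F] Δ:[(p1 → p2)=F] refutes=False
  v=0101: Γ:[p3=T] Δ:[(p1 → p2)=F] refutes=True  ← countermodel

Result: [0, 1, 0, 1]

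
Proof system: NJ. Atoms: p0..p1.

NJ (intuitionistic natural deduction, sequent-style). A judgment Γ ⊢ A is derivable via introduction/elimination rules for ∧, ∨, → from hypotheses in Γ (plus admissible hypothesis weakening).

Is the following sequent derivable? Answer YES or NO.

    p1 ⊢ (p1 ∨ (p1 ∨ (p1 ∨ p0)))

Derivation (root first):
[∨I₂] p1 ⊢ (p1 ∨ (p1 ∨ (p1 ∨ p0)))
  [∨I₂] p1 ⊢ (p1 ∨ (p1 ∨ p0))
    [∨I₁] p1 ⊢ (p1 ∨ p0)
      [Ax] p1 ⊢ p1

Result: YES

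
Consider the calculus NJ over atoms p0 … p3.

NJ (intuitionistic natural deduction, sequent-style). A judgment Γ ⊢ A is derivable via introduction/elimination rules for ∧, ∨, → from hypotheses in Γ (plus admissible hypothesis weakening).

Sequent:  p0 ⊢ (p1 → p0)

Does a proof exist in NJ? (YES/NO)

Derivation trace:
[→I] p0 ⊢ (p1 → p0)
  [Wk] p0, p1 ⊢ p0
    [Ax] p0 ⊢ p0

Result: YES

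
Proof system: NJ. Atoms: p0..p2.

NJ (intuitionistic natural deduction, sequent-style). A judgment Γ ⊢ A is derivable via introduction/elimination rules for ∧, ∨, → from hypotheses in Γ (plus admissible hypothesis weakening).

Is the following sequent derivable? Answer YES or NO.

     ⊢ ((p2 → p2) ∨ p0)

Proof tree:
[∨I₁]  ⊢ ((p2 → p2) ∨ p0)
  [→I]  ⊢ (p2 → p2)
    [Ax] p2 ⊢ p2

Result: YES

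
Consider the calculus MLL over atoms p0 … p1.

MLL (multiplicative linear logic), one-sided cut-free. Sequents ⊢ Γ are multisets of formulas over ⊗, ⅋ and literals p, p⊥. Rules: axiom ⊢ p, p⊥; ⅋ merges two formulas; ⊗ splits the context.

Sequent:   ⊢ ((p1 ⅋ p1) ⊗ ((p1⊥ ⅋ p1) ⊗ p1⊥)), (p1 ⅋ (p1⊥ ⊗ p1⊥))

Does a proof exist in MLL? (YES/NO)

Derivation (root first):
[⅋]  ⊢ ((p1 ⅋ p1) ⊗ ((p1⊥ ⅋ p1) ⊗ p1⊥)), (p1 ⅋ (p1⊥ ⊗ p1⊥))
  [⊗]  ⊢ (p1⊥ ⊗ p1⊥), p1, ((p1 ⅋ p1) ⊗ ((p1⊥ ⅋ p1) ⊗ p1⊥))
    [⅋]  ⊢ (p1⊥ ⊗ p1⊥), (p1 ⅋ p1)
      [⊗]  ⊢ p1, p1, (p1⊥ ⊗ p1⊥)
        [Ax]  ⊢ p1, p1⊥
        [Ax]  ⊢ p1, p1⊥
    [⊗]  ⊢ p1, ((p1⊥ ⅋ p1) ⊗ p1⊥)
      [⅋]  ⊢ (p1⊥ ⅋ p1)
        [Ax]  ⊢ p1, p1⊥
      [Ax]  ⊢ p1, p1⊥

Result: YES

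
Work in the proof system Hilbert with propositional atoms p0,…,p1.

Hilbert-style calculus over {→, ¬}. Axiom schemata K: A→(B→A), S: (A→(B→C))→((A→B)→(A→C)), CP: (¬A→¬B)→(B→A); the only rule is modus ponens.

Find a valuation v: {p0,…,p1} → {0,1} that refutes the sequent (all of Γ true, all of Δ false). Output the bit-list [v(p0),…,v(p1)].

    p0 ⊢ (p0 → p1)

Enumerate valuations to refute Γ ⊢ Δ:
  v=00: Γ:[p0=F] Δ:[(p0 → p1)=T] refutes=False
  v=01: Γ:[p0=F] Δ:[(p0 → p1)=T] refutes=False
  v=10: Γ:[p0=T] Δ:[(p0 → p1)=F] refutes=True  ← countermodel

Result: [1, 0]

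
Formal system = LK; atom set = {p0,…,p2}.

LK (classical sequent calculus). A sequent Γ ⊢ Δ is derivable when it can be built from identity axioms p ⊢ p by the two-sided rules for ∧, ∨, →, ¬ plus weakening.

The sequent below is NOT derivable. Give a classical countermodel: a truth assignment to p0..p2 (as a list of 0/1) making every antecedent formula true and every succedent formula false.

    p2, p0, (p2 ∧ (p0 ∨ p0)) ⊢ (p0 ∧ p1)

Search for a countermodel by truth-table:
  v=000: Γ:[p2=F, p0=F, (p2 ∧ (p0 ∨ p0))=F] Δ:[(p0 ∧ p1)=F] refutes=False
  v=001: Γ:[p2=T, p0=F, (p2 ∧ (p0 ∨ p0))=F] Δ:[(p0 ∧ p1)=F] refutes=False
  v=010: Γ:[p2=F, p0=F, (p2 ∧ (p0 ∨ p0))=F] Δ:[(p0 ∧ p1)=F] refutes=False
  v=011: Γ:[p2=T, p0=F, (p2 ∧ (p0 ∨ p0))=F] Δ:[(p0 ∧ p1)=F] refutes=False
  v=100: Γ:[p2=F, p0=T, (p2 ∧ (p0 ∨ p0))=F] Δ:[(p0 ∧ p1)=F] refutes=False
  v=101: Γ:[p2=T, p0=T, (p2 ∧ (p0 ∨ p0))=T] Δ:[(p0 ∧ p1)=F] refutes=True  ← countermodel

Result: [1, 0, 1]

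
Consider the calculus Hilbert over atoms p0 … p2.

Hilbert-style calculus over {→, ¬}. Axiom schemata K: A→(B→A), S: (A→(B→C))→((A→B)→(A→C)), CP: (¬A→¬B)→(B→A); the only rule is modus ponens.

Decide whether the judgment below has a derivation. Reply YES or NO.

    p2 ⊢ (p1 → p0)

Truth-table refutation:
  v=000: Γ:[p2=F] Δ:[(p1 → p0)=T] refutes=False
  v=001: Γ:[p2=T] Δ:[(p1 → p0)=T] refutes=False
  v=010: Γ:[p2=F] Δ:[(p1 → p0)=F] refutes=False
  v=011: Γ:[p2=T] Δ:[(p1 → p0)=F] refutes=True  ← countermodel

Result: NO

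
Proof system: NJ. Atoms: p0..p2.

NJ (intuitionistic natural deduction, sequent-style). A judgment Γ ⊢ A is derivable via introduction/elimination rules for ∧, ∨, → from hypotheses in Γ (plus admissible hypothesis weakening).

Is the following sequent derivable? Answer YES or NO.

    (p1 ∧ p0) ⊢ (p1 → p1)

Derivation (root first):
[→I] (p1 ∧ p0) ⊢ (p1 → p1)
  [Wk] p1, (p1 ∧ p0) ⊢ p1
    [Ax] p1 ⊢ p1

Result: YES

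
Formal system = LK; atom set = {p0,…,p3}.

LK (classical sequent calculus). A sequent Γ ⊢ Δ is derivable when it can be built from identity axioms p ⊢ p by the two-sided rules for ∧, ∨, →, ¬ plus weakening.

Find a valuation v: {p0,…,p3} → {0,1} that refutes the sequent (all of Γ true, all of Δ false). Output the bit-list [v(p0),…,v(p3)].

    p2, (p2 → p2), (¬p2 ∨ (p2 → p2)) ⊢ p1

Enumerate valuations to refute Γ ⊢ Δ:
  v=0000: Γ:[p2=F, (p2 → p2)=T, (¬p2 ∨ (p2 → p2))=T] Δ:[p1=F] refutes=False
  v=0001: Γ:[p2=F, (p2 → p2)=T, (¬p2 ∨ (p2 → p2))=T] Δ:[p1=F] refutes=False
  v=0010: Γ:[p2=T, (p2 → p2)=T, (¬p2 ∨ (p2 → p2))=T] Δ:[p1=F] refutes=True  ← countermodel

Result: [0, 0, 1, 0]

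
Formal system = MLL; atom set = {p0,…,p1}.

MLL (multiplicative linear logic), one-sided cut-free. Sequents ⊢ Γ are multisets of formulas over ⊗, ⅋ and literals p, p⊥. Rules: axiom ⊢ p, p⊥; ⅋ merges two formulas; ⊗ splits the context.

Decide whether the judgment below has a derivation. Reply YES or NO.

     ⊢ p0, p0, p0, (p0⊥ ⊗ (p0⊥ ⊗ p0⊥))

Proof tree:
[⊗]  ⊢ p0, p0, p0, (p0⊥ ⊗ (p0⊥ ⊗ p0⊥))
  [Ax]  ⊢ p0, p0⊥
  [⊗]  ⊢ p0, p0, (p0⊥ ⊗ p0⊥)
    [Ax]  ⊢ p0, p0⊥
    [Ax]  ⊢ p0, p0⊥

Result: YES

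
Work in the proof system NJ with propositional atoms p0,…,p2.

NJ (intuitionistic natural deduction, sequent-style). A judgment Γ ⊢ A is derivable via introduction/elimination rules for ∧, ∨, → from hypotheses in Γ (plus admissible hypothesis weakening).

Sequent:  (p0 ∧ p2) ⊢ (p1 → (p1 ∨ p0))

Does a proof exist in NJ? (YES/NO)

Derivation (root first):
[Wk] (p0 ∧ p2) ⊢ (p1 → (p1 ∨ p0))
  [→I]  ⊢ (p1 → (p1 ∨ p0))
    [∨I₁] p1 ⊢ (p1 ∨ p0)
      [Ax] p1 ⊢ p1

Result: YES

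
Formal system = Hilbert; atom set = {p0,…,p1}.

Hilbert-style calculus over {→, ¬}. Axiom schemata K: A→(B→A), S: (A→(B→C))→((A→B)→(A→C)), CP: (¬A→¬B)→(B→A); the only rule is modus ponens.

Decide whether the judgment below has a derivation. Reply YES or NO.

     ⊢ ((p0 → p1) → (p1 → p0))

Search for a countermodel by truth-table:
  v=00: Γ:[] Δ:[((p0 → p1) → (p1 → p0))=T] refutes=False
  v=01: Γ:[] Δ:[((p0 → p1) → (p1 → p0))=F] refutes=True  ← countermodel

Result: NO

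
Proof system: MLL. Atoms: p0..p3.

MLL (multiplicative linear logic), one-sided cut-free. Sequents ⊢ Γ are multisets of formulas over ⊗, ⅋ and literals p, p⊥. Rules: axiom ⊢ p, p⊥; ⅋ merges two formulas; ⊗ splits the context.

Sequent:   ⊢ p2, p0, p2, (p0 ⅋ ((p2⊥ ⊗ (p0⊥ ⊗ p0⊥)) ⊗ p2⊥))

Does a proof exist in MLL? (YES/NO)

Derivation (root first):
[⅋]  ⊢ p2, p0, p2, (p0 ⅋ ((p2⊥ ⊗ (p0⊥ ⊗ p0⊥)) ⊗ p2⊥))
  [⊗]  ⊢ p2, p0, p0, p2, ((p2⊥ ⊗ (p0⊥ ⊗ p0⊥)) ⊗ p2⊥)
    [⊗]  ⊢ p2, p0, p0, (p2⊥ ⊗ (p0⊥ ⊗ p0⊥))
      [Ax]  ⊢ p2, p2⊥
      [⊗]  ⊢ p0, p0, (p0⊥ ⊗ p0⊥)
        [Ax]  ⊢ p0, p0⊥
        [Ax]  ⊢ p0, p0⊥
    [Ax]  ⊢ p2, p2⊥

Result: YES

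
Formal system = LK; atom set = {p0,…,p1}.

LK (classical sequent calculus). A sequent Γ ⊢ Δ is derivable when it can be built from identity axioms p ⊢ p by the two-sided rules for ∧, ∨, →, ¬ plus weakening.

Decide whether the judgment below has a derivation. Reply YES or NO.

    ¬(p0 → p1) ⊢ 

Search for a countermodel by truth-table:
  v=00: Γ:[¬(p0 → p1)=F] Δ:[] refutes=False
  v=01: Γ:[¬(p0 → p1)=F] Δ:[] refutes=False
  v=10: Γ:[¬(p0 → p1)=T] Δ:[] refutes=True  ← countermodel

Result: NO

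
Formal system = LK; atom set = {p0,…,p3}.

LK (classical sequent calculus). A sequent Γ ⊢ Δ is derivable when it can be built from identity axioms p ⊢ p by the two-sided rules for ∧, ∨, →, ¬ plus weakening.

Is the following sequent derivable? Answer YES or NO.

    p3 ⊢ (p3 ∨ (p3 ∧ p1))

Derivation trace:
[∨R] p3 ⊢ (p3 ∨ (p3 ∧ p1))
  [∧R] p3 ⊢ p3, (p3 ∧ p1)
    [Ax] p3 ⊢ p3
    [WR] p3 ⊢ p3, p1
      [Ax] p3 ⊢ p3

Result: YES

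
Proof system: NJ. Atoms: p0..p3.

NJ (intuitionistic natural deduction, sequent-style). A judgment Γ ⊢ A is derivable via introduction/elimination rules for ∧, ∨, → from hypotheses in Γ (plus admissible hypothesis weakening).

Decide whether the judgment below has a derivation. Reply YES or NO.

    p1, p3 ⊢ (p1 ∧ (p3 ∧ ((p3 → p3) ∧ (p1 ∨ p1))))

Proof tree:
[∧I] p1, p3 ⊢ (p1 ∧ (p3 ∧ ((p3 → p3) ∧ (p1 ∨ p1))))
  [Ax] p1 ⊢ p1
  [∧I] p1, p3 ⊢ (p3 ∧ ((p3 → p3) ∧ (p1 ∨ p1)))
    [Ax] p3 ⊢ p3
    [∧I] p1 ⊢ ((p3 → p3) ∧ (p1 ∨ p1))
      [→I]  ⊢ (p3 → p3)
        [Ax] p3 ⊢ p3
      [∨I₁] p1 ⊢ (p1 ∨ p1)
        [Ax] p1 ⊢ p1

Result: YES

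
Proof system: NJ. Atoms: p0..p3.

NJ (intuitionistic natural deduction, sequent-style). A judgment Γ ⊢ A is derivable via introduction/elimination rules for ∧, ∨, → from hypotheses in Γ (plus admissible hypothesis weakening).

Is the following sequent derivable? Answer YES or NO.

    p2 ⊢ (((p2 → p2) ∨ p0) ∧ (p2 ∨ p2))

Derivation (root first):
[∧I] p2 ⊢ (((p2 → p2) ∨ p0) ∧ (p2 ∨ p2))
  [∨I₁]  ⊢ ((p2 → p2) ∨ p0)
    [→I]  ⊢ (p2 → p2)
      [Ax] p2 ⊢ p2
  [∨I₂] p2, p2 ⊢ (p2 ∨ p2)
    [Wk] p2, p2 ⊢ p2
      [Ax] p2 ⊢ p2

Result: YES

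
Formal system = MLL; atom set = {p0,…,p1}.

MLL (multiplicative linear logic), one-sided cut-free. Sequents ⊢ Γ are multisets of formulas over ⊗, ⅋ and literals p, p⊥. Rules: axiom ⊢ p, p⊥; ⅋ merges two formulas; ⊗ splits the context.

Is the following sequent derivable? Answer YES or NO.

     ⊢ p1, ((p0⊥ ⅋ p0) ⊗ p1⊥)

Derivation (root first):
[⊗]  ⊢ p1, ((p0⊥ ⅋ p0) ⊗ p1⊥)
  [⅋]  ⊢ (p0⊥ ⅋ p0)
    [Ax]  ⊢ p0, p0⊥
  [Ax]  ⊢ p1, p1⊥

Result: YES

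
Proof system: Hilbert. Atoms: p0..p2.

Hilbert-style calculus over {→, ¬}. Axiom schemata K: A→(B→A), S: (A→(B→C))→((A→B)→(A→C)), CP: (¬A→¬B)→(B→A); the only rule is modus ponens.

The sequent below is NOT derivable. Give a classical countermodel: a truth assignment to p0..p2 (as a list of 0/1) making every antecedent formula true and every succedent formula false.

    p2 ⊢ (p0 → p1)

Truth-table refutation:
  v=000: Γ:[p2=F] Δ:[(p0 → p1)=T] refutes=False
  v=001: Γ:[p2=T] Δ:[(p0 → p1)=T] refutes=False
  v=010: Γ:[p2=F] Δ:[(p0 → p1)=T] refutes=False
  v=011: Γ:[p2=T] Δ:[(p0 → p1)=T] refutes=False
  v=100: Γ:[p2=F] Δ:[(p0 → p1)=F] refutes=False
  v=101: Γ:[p2=T] Δ:[(p0 → p1)=F] refutes=True  ← countermodel

Result: [1, 0, 1]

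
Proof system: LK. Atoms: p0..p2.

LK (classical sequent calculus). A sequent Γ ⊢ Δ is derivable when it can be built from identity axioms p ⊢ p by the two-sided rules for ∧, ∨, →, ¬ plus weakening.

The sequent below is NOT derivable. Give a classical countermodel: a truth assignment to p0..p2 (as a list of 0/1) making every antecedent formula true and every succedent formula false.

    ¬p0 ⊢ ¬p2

Truth-table refutation:
  v=000: Γ:[¬p0=T] Δ:[¬p2=T] refutes=False
  v=001: Γ:[¬p0=T] Δ:[¬p2=F] refutes=True  ← countermodel

Result: [0, 0, 1]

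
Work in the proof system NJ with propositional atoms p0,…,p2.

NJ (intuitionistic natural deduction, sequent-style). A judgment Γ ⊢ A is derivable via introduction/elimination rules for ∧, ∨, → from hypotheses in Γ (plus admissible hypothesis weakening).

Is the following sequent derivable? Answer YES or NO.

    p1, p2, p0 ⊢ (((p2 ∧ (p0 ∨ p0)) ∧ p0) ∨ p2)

Derivation trace:
[∨I₁] p1, p2, p0 ⊢ (((p2 ∧ (p0 ∨ p0)) ∧ p0) ∨ p2)
  [∧I] p1, p2, p0 ⊢ ((p2 ∧ (p0 ∨ p0)) ∧ p0)
    [∧I] p1, p2, p0 ⊢ (p2 ∧ (p0 ∨ p0))
      [Wk] p2, p1 ⊢ p2
        [Ax] p2 ⊢ p2
      [∨I₁] p0 ⊢ (p0 ∨ p0)
        [Ax] p0 ⊢ p0
    [Ax] p0 ⊢ p0

Result: YES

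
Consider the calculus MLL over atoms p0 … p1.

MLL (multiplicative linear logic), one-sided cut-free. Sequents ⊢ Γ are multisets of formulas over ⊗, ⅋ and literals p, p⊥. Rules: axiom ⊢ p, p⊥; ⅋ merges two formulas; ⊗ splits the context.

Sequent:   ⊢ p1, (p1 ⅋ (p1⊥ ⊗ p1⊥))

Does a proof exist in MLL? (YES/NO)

Derivation trace:
[⅋]  ⊢ p1, (p1 ⅋ (p1⊥ ⊗ p1⊥))
  [⊗]  ⊢ p1, p1, (p1⊥ ⊗ p1⊥)
    [Ax]  ⊢ p1, p1⊥
    [Ax]  ⊢ p1, p1⊥

Result: YES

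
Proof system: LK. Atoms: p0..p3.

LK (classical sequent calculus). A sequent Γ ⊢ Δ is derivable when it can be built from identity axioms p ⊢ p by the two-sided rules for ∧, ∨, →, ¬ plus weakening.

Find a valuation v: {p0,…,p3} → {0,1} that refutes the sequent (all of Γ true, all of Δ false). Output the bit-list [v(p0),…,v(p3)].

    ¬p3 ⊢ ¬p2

Enumerate valuations to refute Γ ⊢ Δ:
  v=0000: Γ:[¬p3=T] Δ:[¬p2=T] refutes=False
  v=0001: Γ:[¬p3=F] Δ:[¬p2=T] refutes=False
  v=0010: Γ:[¬p3=T] Δ:[¬p2=F] refutes=True  ← countermodel

Result: [0, 0, 1, 0]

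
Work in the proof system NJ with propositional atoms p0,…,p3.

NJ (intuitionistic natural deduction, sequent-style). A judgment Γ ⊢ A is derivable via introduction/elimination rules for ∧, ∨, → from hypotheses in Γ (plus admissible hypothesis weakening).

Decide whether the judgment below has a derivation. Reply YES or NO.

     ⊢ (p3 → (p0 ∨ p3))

Derivation trace:
[→I]  ⊢ (p3 → (p0 ∨ p3))
  [∨I₂] p3 ⊢ (p0 ∨ p3)
    [Ax] p3 ⊢ p3

Result: YES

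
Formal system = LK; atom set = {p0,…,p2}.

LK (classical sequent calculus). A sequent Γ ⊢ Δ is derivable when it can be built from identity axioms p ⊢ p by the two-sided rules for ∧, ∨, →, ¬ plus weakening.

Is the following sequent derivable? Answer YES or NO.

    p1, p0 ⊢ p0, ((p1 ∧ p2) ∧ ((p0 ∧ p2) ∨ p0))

Derivation trace:
[∧R] p1, p0 ⊢ p0, ((p1 ∧ p2) ∧ ((p0 ∧ p2) ∨ p0))
  [∧R] p1, p0 ⊢ p0, (p1 ∧ p2)
    [Ax] p1 ⊢ p1
    [WR] p0 ⊢ p0, p2
      [Ax] p0 ⊢ p0
  [∨R] p0 ⊢ ((p0 ∧ p2) ∨ p0)
    [∧R] p0 ⊢ p0, (p0 ∧ p2)
      [Ax] p0 ⊢ p0
      [WR] p0 ⊢ p0, p2
        [Ax] p0 ⊢ p0

Result: YES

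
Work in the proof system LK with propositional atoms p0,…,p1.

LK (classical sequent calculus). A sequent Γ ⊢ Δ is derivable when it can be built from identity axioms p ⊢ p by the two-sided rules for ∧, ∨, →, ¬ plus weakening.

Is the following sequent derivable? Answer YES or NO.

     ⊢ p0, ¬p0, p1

Derivation (root first):
[WR]  ⊢ p0, ¬p0, p1
  [¬R]  ⊢ p0, ¬p0
    [Ax] p0 ⊢ p0

Result: YES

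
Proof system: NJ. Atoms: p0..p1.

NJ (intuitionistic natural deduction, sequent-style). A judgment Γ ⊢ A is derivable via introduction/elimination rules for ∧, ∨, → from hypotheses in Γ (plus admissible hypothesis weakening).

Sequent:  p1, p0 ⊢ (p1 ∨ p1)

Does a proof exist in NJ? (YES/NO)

Proof tree:
[∨I₂] p1, p0 ⊢ (p1 ∨ p1)
  [Wk] p1, p0 ⊢ p1
    [Ax] p1 ⊢ p1

Result: YES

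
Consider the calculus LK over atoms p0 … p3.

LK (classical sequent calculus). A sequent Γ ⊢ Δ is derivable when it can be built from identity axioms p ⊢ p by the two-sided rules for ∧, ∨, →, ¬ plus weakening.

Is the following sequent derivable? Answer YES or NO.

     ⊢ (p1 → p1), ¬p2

Proof tree:
[¬R]  ⊢ (p1 → p1), ¬p2
  [WL] p2 ⊢ (p1 → p1)
    [→R]  ⊢ (p1 → p1)
      [Ax] p1 ⊢ p1

Result: YES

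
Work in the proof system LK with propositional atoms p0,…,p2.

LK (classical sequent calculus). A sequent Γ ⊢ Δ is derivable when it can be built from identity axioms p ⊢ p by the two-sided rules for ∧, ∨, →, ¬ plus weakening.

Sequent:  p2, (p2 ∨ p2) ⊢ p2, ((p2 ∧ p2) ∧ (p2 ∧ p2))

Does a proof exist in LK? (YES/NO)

Derivation trace:
[∧R] p2, (p2 ∨ p2) ⊢ p2, ((p2 ∧ p2) ∧ (p2 ∧ p2))
  [∧R] p2 ⊢ (p2 ∧ p2)
    [Ax] p2 ⊢ p2
    [Ax] p2 ⊢ p2
  [∨L] (p2 ∨ p2) ⊢ p2, (p2 ∧ p2)
    [∧R] p2 ⊢ (p2 ∧ p2)
      [Ax] p2 ⊢ p2
      [Ax] p2 ⊢ p2
    [Ax] p2 ⊢ p2

Result: YES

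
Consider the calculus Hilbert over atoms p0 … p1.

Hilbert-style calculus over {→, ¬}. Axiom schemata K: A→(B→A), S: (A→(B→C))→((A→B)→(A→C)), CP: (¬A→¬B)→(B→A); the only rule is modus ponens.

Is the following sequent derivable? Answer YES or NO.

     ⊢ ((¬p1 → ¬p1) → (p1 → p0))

Enumerate valuations to refute Γ ⊢ Δ:
  v=00: Γ:[] Δ:[((¬p1 → ¬p1) → (p1 → p0))=T] refutes=False
  v=01: Γ:[] Δ:[((¬p1 → ¬p1) → (p1 → p0))=F] refutes=True  ← countermodel

Result: NO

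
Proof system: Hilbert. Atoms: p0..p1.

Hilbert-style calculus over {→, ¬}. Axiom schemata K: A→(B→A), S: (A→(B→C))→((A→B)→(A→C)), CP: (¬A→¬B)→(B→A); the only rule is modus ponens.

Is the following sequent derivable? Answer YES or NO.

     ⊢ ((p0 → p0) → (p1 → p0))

Truth-table refutation:
  v=00: Γ:[] Δ:[((p0 → p0) → (p1 → p0))=T] refutes=False
  v=01: Γ:[] Δ:[((p0 → p0) → (p1 → p0))=F] refutes=True  ← countermodel

Result: NO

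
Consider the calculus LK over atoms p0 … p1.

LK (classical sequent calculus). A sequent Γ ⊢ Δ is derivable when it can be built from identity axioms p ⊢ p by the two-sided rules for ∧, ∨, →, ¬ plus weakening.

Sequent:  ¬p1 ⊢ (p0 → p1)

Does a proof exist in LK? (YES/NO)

Truth-table refutation:
  v=00: Γ:[¬p1=T] Δ:[(p0 → p1)=T] refutes=False
  v=01: Γ:[¬p1=F] Δ:[(p0 → p1)=T] refutes=False
  v=10: Γ:[¬p1=T] Δ:[(p0 → p1)=F] refutes=True  ← countermodel

Result: NO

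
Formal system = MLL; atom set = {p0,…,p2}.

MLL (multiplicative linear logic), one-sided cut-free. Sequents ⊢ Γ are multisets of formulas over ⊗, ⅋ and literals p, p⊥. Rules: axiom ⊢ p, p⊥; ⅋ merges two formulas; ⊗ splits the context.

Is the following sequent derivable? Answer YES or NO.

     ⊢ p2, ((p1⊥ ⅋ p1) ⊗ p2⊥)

Proof tree:
[⊗]  ⊢ p2, ((p1⊥ ⅋ p1) ⊗ p2⊥)
  [⅋]  ⊢ (p1⊥ ⅋ p1)
    [Ax]  ⊢ p1, p1⊥
  [Ax]  ⊢ p2, p2⊥

Result: YES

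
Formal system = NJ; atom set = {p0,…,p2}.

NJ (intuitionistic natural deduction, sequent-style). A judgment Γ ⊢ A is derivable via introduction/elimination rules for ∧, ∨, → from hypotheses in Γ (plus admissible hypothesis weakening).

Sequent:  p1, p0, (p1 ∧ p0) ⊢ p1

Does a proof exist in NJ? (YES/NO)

Derivation trace:
[Wk] p1, p0, (p1 ∧ p0) ⊢ p1
  [Wk] p1, p0 ⊢ p1
    [Ax] p1 ⊢ p1

Result: YES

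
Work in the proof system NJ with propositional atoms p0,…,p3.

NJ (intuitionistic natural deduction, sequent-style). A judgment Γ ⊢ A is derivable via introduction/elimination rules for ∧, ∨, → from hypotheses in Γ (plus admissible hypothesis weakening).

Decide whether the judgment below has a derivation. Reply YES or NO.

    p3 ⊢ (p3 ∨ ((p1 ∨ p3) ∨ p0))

Derivation (root first):
[∨I₂] p3 ⊢ (p3 ∨ ((p1 ∨ p3) ∨ p0))
  [∨I₁] p3 ⊢ ((p1 ∨ p3) ∨ p0)
    [∨I₂] p3 ⊢ (p1 ∨ p3)
      [Ax] p3 ⊢ p3

Result: YES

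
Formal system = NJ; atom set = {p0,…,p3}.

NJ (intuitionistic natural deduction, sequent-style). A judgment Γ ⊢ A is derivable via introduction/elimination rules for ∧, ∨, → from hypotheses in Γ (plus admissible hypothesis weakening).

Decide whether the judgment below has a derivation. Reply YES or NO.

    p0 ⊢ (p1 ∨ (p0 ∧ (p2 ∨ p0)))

Proof tree:
[∨I₂] p0 ⊢ (p1 ∨ (p0 ∧ (p2 ∨ p0)))
  [∧I] p0 ⊢ (p0 ∧ (p2 ∨ p0))
    [Ax] p0 ⊢ p0
    [∨I₂] p0 ⊢ (p2 ∨ p0)
      [Ax] p0 ⊢ p0

Result: YES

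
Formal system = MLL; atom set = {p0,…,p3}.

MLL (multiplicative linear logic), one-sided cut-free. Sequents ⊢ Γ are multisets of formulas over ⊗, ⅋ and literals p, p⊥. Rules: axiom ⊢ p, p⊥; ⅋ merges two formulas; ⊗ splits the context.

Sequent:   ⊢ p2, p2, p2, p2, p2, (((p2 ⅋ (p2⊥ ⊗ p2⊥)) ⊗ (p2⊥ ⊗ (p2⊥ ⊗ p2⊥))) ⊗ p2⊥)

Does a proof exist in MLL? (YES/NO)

Derivation trace:
[⊗]  ⊢ p2, p2, p2, p2, p2, (((p2 ⅋ (p2⊥ ⊗ p2⊥)) ⊗ (p2⊥ ⊗ (p2⊥ ⊗ p2⊥))) ⊗ p2⊥)
  [⊗]  ⊢ p2, p2, p2, p2, ((p2 ⅋ (p2⊥ ⊗ p2⊥)) ⊗ (p2⊥ ⊗ (p2⊥ ⊗ p2⊥)))
    [⅋]  ⊢ p2, (p2 ⅋ (p2⊥ ⊗ p2⊥))
      [⊗]  ⊢ p2, p2, (p2⊥ ⊗ p2⊥)
        [Ax]  ⊢ p2, p2⊥
        [Ax]  ⊢ p2, p2⊥
    [⊗]  ⊢ p2, p2, p2, (p2⊥ ⊗ (p2⊥ ⊗ p2⊥))
      [Ax]  ⊢ p2, p2⊥
      [⊗]  ⊢ p2, p2, (p2⊥ ⊗ p2⊥)
        [Ax]  ⊢ p2, p2⊥
        [Ax]  ⊢ p2, p2⊥
  [Ax]  ⊢ p2, p2⊥

Result: YES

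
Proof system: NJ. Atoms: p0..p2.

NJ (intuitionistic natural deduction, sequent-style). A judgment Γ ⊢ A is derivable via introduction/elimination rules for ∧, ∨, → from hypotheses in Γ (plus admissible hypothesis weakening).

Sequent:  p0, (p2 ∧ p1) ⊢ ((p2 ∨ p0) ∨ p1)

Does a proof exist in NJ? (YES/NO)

Proof tree:
[∨I₁] p0, (p2 ∧ p1) ⊢ ((p2 ∨ p0) ∨ p1)
  [∨I₂] p0, (p2 ∧ p1) ⊢ (p2 ∨ p0)
    [Wk] p0, (p2 ∧ p1) ⊢ p0
      [Ax] p0 ⊢ p0

Result: YES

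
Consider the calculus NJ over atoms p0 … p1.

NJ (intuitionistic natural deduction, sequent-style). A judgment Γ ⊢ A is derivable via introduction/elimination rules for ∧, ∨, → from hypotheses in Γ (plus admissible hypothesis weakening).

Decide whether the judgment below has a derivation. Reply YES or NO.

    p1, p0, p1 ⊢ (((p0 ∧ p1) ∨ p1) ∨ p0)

Proof tree:
[∨I₁] p1, p0, p1 ⊢ (((p0 ∧ p1) ∨ p1) ∨ p0)
  [∨I₁] p1, p0, p1 ⊢ ((p0 ∧ p1) ∨ p1)
    [Wk] p1, p0, p1 ⊢ (p0 ∧ p1)
      [∧I] p1, p0 ⊢ (p0 ∧ p1)
        [Ax] p0 ⊢ p0
        [Ax] p1 ⊢ p1

Result: YES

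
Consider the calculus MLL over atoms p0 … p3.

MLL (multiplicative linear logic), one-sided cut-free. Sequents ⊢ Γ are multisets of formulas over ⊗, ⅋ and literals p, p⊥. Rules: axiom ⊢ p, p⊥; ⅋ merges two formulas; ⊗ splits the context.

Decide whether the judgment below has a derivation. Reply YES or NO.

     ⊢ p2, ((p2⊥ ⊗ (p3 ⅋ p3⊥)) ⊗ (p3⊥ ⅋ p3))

Derivation (root first):
[⊗]  ⊢ p2, ((p2⊥ ⊗ (p3 ⅋ p3⊥)) ⊗ (p3⊥ ⅋ p3))
  [⊗]  ⊢ p2, (p2⊥ ⊗ (p3 ⅋ p3⊥))
    [Ax]  ⊢ p2, p2⊥
    [⅋]  ⊢ (p3 ⅋ p3⊥)
      [Ax]  ⊢ p3, p3⊥
  [⅋]  ⊢ (p3⊥ ⅋ p3)
    [Ax]  ⊢ p3, p3⊥

Result: YES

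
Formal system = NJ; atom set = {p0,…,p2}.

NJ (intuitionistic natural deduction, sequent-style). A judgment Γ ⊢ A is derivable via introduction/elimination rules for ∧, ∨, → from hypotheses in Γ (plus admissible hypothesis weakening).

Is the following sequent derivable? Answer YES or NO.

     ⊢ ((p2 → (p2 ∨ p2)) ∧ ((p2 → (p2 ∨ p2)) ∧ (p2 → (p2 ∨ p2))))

Proof tree:
[∧I]  ⊢ ((p2 → (p2 ∨ p2)) ∧ ((p2 → (p2 ∨ p2)) ∧ (p2 → (p2 ∨ p2))))
  [→I]  ⊢ (p2 → (p2 ∨ p2))
    [∨I₂] p2 ⊢ (p2 ∨ p2)
      [Ax] p2 ⊢ p2
  [∧I]  ⊢ ((p2 → (p2 ∨ p2)) ∧ (p2 → (p2 ∨ p2)))
    [→I]  ⊢ (p2 → (p2 ∨ p2))
      [∨I₂] p2 ⊢ (p2 ∨ p2)
        [Ax] p2 ⊢ p2
    [→I]  ⊢ (p2 → (p2 ∨ p2))
      [∨I₂] p2 ⊢ (p2 ∨ p2)
        [Ax] p2 ⊢ p2

Result: YES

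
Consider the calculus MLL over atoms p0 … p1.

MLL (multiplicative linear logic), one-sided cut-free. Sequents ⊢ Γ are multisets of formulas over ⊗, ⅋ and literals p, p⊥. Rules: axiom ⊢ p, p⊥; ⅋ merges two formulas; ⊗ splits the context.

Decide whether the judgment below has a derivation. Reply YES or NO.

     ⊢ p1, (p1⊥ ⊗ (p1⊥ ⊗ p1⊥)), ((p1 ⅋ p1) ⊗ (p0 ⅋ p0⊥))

Proof tree:
[⊗]  ⊢ p1, (p1⊥ ⊗ (p1⊥ ⊗ p1⊥)), ((p1 ⅋ p1) ⊗ (p0 ⅋ p0⊥))
  [⅋]  ⊢ p1, (p1⊥ ⊗ (p1⊥ ⊗ p1⊥)), (p1 ⅋ p1)
    [⊗]  ⊢ p1, p1, p1, (p1⊥ ⊗ (p1⊥ ⊗ p1⊥))
      [Ax]  ⊢ p1, p1⊥
      [⊗]  ⊢ p1, p1, (p1⊥ ⊗ p1⊥)
        [Ax]  ⊢ p1, p1⊥
        [Ax]  ⊢ p1, p1⊥
  [⅋]  ⊢ (p0 ⅋ p0⊥)
    [Ax]  ⊢ p0, p0⊥

Result: YES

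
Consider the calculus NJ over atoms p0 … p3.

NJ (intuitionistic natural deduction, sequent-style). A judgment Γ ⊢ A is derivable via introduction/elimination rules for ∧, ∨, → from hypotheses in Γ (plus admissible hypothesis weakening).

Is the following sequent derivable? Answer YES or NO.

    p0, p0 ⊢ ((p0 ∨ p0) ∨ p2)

Proof tree:
[∨I₁] p0, p0 ⊢ ((p0 ∨ p0) ∨ p2)
  [Wk] p0, p0 ⊢ (p0 ∨ p0)
    [∨I₂] p0 ⊢ (p0 ∨ p0)
      [Ax] p0 ⊢ p0

Result: YES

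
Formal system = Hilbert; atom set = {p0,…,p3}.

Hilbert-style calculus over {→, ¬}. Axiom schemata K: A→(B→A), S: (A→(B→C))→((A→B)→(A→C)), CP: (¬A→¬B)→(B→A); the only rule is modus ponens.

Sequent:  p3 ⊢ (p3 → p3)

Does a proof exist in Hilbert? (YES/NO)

Derivation (root first):
[MP] p3 ⊢ (p3 → p3)
  [K]  ⊢ (p3 → (p3 → p3))
  [MP] p3 ⊢ p3
    [MP] p3 ⊢ (p3 → p3)
      [K]  ⊢ (p3 → (p3 → p3))
      [Hyp] p3 ⊢ p3
    [Hyp] p3 ⊢ p3

Result: YES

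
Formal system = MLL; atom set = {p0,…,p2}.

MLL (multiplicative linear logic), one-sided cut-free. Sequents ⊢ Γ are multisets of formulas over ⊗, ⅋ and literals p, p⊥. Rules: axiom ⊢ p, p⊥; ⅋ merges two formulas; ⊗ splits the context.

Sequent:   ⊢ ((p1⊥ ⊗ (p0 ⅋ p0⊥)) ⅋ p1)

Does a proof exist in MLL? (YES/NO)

Derivation trace:
[⅋]  ⊢ ((p1⊥ ⊗ (p0 ⅋ p0⊥)) ⅋ p1)
  [⊗]  ⊢ p1, (p1⊥ ⊗ (p0 ⅋ p0⊥))
    [Ax]  ⊢ p1, p1⊥
    [⅋]  ⊢ (p0 ⅋ p0⊥)
      [Ax]  ⊢ p0, p0⊥

Result: YES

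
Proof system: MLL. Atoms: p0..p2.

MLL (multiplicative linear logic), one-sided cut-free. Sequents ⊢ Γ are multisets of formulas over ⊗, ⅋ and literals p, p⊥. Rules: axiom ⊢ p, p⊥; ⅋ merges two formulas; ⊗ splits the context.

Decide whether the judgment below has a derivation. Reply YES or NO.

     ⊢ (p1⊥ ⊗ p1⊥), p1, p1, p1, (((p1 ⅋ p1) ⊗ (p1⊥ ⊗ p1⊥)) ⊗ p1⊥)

Proof tree:
[⊗]  ⊢ (p1⊥ ⊗ p1⊥), p1, p1, p1, (((p1 ⅋ p1) ⊗ (p1⊥ ⊗ p1⊥)) ⊗ p1⊥)
  [⊗]  ⊢ (p1⊥ ⊗ p1⊥), p1, p1, ((p1 ⅋ p1) ⊗ (p1⊥ ⊗ p1⊥))
    [⅋]  ⊢ (p1⊥ ⊗ p1⊥), (p1 ⅋ p1)
      [⊗]  ⊢ p1, p1, (p1⊥ ⊗ p1⊥)
        [Ax]  ⊢ p1, p1⊥
        [Ax]  ⊢ p1, p1⊥
    [⊗]  ⊢ p1, p1, (p1⊥ ⊗ p1⊥)
      [Ax]  ⊢ p1, p1⊥
      [Ax]  ⊢ p1, p1⊥
  [Ax]  ⊢ p1, p1⊥

Result: YES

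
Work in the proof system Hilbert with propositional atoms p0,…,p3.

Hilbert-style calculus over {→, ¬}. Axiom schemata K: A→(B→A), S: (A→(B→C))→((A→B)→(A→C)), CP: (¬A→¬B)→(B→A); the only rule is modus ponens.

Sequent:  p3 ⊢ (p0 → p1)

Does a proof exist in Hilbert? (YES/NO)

Truth-table refutation:
  v=0000: Γ:[p3=F] Δ:[(p0 → p1)=T] refutes=False
  v=0001: Γ:[p3=T] Δ:[(p0 → p1)=T] refutes=False
  v=0010: Γ:[p3=F] Δ:[(p0 → p1)=T] refutes=False
  v=0011: Γ:[p3=T] Δ:[(p0 → p1)=T] refutes=False
  v=0100: Γ:[p3=F] Δ:[(p0 → p1)=T] refutes=False
  v=0101: Γ:[p3=T] Δ:[(p0 → p1)=T] refutes=False
  v=0110: Γ:[p3=F] Δ:[(p0 → p1)=T] refutes=False
  v=0111: Γ:[p3=T] Δ:[(p0 → p1)=T] refutes=False
  v=1000: Γ:[p3=F] Δ:[(p0 → p1)=F] refutes=False
  v=1001: Γ:[p3=T] Δ:[(p0 → p1)=F] refutes=True  ← countermodel

Result: NO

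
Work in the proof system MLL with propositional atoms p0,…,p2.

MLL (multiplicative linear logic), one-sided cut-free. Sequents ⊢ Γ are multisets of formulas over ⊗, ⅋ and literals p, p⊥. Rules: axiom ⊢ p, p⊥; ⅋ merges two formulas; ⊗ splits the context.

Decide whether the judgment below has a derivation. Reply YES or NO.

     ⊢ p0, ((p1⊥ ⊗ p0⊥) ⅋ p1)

Derivation (root first):
[⅋]  ⊢ p0, ((p1⊥ ⊗ p0⊥) ⅋ p1)
  [⊗]  ⊢ p1, p0, (p1⊥ ⊗ p0⊥)
    [Ax]  ⊢ p1, p1⊥
    [Ax]  ⊢ p0, p0⊥

Result: YES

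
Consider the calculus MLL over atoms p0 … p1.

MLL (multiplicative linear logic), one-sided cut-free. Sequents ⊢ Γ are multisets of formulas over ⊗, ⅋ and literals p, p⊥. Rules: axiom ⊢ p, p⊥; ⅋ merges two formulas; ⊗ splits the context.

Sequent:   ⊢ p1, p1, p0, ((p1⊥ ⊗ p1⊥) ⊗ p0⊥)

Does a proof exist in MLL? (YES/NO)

Derivation trace:
[⊗]  ⊢ p1, p1, p0, ((p1⊥ ⊗ p1⊥) ⊗ p0⊥)
  [⊗]  ⊢ p1, p1, (p1⊥ ⊗ p1⊥)
    [Ax]  ⊢ p1, p1⊥
    [Ax]  ⊢ p1, p1⊥
  [Ax]  ⊢ p0, p0⊥

Result: YES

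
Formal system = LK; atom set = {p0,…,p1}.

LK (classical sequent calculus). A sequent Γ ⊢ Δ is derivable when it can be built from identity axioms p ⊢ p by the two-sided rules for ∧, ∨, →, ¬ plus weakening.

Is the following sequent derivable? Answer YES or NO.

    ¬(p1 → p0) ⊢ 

Truth-table refutation:
  v=00: Γ:[¬(p1 → p0)=F] Δ:[] refutes=False
  v=01: Γ:[¬(p1 → p0)=T] Δ:[] refutes=True  ← countermodel

Result: NO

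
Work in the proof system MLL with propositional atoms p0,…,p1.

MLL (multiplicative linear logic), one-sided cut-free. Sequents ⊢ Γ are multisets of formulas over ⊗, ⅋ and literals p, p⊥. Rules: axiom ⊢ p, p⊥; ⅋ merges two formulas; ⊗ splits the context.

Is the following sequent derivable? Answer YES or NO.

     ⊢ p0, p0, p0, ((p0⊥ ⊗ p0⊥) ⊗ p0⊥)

Derivation trace:
[⊗]  ⊢ p0, p0, p0, ((p0⊥ ⊗ p0⊥) ⊗ p0⊥)
  [⊗]  ⊢ p0, p0, (p0⊥ ⊗ p0⊥)
    [Ax]  ⊢ p0, p0⊥
    [Ax]  ⊢ p0, p0⊥
  [Ax]  ⊢ p0, p0⊥

Result: YES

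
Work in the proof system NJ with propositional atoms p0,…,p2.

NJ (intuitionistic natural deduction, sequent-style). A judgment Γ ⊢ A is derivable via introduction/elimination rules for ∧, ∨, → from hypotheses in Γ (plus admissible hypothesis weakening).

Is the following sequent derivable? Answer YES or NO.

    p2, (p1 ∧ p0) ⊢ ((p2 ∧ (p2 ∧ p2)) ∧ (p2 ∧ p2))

Proof tree:
[∧I] p2, (p1 ∧ p0) ⊢ ((p2 ∧ (p2 ∧ p2)) ∧ (p2 ∧ p2))
  [∧I] p2 ⊢ (p2 ∧ (p2 ∧ p2))
    [Ax] p2 ⊢ p2
    [∧I] p2 ⊢ (p2 ∧ p2)
      [Ax] p2 ⊢ p2
      [Ax] p2 ⊢ p2
  [Wk] p2, (p1 ∧ p0) ⊢ (p2 ∧ p2)
    [∧I] p2 ⊢ (p2 ∧ p2)
      [Ax] p2 ⊢ p2
      [Ax] p2 ⊢ p2

Result: YES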